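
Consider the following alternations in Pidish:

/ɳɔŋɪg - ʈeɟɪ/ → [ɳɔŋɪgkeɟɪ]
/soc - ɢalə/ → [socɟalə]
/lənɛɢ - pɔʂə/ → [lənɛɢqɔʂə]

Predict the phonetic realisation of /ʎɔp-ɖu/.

[ʎɔpbu]

The data show progressive place assimilation: /ʈ/ → [k] after /g/; /ɢ/ → [ɟ] after /c/; /p/ → [q] after /ɢ/. In each pair only place changes, matching the preceding consonant, while manner and voice stay constant.
/ɖ/ is a voiced retroflex stop. The preceding trigger /p/ is bilabial, so /ɖ/ must become bilabial as well.
A voiced bilabial stop is [b], so the surface segment is [b].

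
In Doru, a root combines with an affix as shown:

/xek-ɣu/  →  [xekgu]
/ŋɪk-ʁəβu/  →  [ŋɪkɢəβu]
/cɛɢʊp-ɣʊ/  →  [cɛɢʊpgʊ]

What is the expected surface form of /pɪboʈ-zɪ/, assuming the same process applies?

[pɪboʈdɪ]

The data show progressive manner assimilation: /ɣ/ → [g] after /k/; /ʁ/ → [ɢ] after /k/; /ɣ/ → [g] after /p/. In each pair only manner changes, matching the preceding consonant, while place and voice stay constant.
The rule targets /z/ (voiced alveolar fricative), which sits after the trigger /ʈ/ (stop).
A voiced alveolar stop is [d], so the surface segment is [d].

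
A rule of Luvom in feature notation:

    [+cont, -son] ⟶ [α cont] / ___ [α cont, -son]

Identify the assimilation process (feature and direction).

regressive manner assimilation

The rule copies [cont] (continuancy) from the environment onto the target fricatives; since [±cont] encodes the stop/fricative manner contrast, the assimilating dimension is manner.
The conditioning segment sits to the right of the focus bar, meaning the trigger follows the segment that changes — regressive assimilation.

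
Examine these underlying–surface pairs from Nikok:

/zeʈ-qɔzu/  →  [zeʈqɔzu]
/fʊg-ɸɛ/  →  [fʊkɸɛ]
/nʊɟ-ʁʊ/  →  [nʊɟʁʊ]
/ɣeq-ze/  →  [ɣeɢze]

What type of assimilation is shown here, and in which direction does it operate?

Underlying /g/ is realised as [k] next to /ɸ/; /ɸ/ itself does not change.
/g/ is voiced while /ɸ/ is voiceless; the output [k] is voiceless, matching the trigger — so the feature that spreads is voicing.
Place and manner are unchanged, so the assimilation is partial, not total.
Checking the remaining alternation: /q/ → [ɢ] before /z/ (voiceless → voiced, matching voiced) — only voicing changes, and always toward the following segment.
No alternation appears in [zeʈqɔzu], [nʊɟʁʊ]: there the adjacent consonants already agree in voicing (/ʈ/ and /q/ are both voiceless; /ɟ/ and /ʁ/ are both voiced), so these forms are consistent with the same rule.
Since the segment that changes precedes the conditioning segment, the assimilation is regressive.

regressive voicing assimilation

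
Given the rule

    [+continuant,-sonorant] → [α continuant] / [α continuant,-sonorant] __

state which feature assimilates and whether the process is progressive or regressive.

progressive manner assimilation

The rule copies [continuant] (continuancy) from the environment onto the target fricatives; since [±continuant] encodes the stop/fricative manner contrast, the assimilating dimension is manner.
Since the environment is written before the underscore, the trigger precedes the target; the direction is progressive.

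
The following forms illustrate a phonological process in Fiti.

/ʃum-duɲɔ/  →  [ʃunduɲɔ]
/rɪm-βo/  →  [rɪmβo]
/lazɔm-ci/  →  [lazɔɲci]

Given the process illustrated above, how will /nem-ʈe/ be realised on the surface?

The data show regressive place assimilation: /m/ → [n] before /d/; /m/ → [ɲ] before /c/. In each pair only place changes, matching the following consonant, while manner and voice stay constant.
No alternation appears in [rɪmβo]: there the adjacent consonants already agree in place (/m/ and /β/ are both bilabial), so this form is consistent with the same rule.
The rule targets /m/ (voiced bilabial nasal), which sits before the trigger /ʈ/ (retroflex).
A voiced retroflex nasal is [ɳ], so the surface segment is [ɳ].

[neɳʈe]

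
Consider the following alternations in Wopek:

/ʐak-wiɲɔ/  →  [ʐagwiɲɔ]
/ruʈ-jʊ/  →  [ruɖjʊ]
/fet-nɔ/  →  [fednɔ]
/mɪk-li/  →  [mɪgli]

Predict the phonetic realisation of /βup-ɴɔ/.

[βubɴɔ]

The data show regressive voicing assimilation: /k/ → [g] before /w/; /ʈ/ → [ɖ] before /j/; /t/ → [d] before /n/; /k/ → [g] before /l/. In each pair only voicing changes, matching the following consonant, while place and manner stay constant.
/p/ is a voiceless bilabial stop. The following trigger /ɴ/ is voiced, so /p/ must become voiced as well.
Changing only its voicing to voiced gives [b] — the voiced bilabial stop.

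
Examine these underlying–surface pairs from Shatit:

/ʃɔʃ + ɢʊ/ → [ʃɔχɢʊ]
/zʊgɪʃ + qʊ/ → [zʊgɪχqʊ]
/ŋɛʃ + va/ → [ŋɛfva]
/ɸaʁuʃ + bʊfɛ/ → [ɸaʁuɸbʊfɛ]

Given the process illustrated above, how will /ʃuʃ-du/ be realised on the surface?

[ʃusdu]

The data show regressive place assimilation: /ʃ/ → [χ] before /ɢ/; /ʃ/ → [χ] before /q/; /ʃ/ → [f] before /v/; /ʃ/ → [ɸ] before /b/. In each pair only place changes, matching the following consonant, while manner and voice stay constant.
/ʃ/ is a voiceless postalveolar fricative. The following trigger /d/ is alveolar, so /ʃ/ must become alveolar as well.
Changing only its place to alveolar gives [s] — the voiceless alveolar fricative.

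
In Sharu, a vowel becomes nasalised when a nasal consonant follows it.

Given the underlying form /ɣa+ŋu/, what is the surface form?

The vowel /a/ is adjacent to the following nasal /ŋ/, so it acquires [+nasal] and surfaces as [ã].

[ɣãŋu]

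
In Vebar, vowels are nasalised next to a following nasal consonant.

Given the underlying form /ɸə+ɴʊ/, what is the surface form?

/ə/ sits next to the nasal /ɴ/ and is therefore nasalised to [ə̃].

[ɸə̃ɴʊ]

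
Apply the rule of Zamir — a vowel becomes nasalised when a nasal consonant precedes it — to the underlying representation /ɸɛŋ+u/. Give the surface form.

[ɸɛŋũ]

The vowel /u/ is adjacent to the preceding nasal /ŋ/, so it acquires [+nasal] and surfaces as [ũ].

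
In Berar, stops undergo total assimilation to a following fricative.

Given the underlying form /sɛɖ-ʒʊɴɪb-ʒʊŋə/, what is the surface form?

[sɛʒʒʊɴɪʒʒʊŋə]

/ɖ/ is the segment targeted by the rule; it sits immediately before /ʒ/, so it assimilates completely and surfaces as [ʒ].
At the second juncture, /b/ likewise becomes [ʒ] adjacent to /ʒ/.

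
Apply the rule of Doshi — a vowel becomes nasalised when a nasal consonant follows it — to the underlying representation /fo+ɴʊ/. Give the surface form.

/o/ sits next to the nasal /ɴ/ and is therefore nasalised to [õ].

[fõɴʊ]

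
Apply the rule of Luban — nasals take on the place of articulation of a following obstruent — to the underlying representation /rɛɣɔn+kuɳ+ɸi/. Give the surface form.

[rɛɣɔŋkumɸi]

The rule targets /n/ (voiced alveolar nasal), which sits before the trigger /k/ (velar).
Changing only its place to velar gives [ŋ] — the voiced velar nasal.
At the second juncture, /ɳ/ likewise becomes [m] adjacent to /ɸ/.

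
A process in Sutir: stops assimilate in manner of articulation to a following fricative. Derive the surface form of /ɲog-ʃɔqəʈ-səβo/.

[ɲoɣʃɔqəʂsəβo]

/g/ is a voiced velar stop. The following trigger /ʃ/ is a fricative, so /g/ must become a fricative as well.
A voiced velar fricative is [ɣ], so the surface segment is [ɣ].
At the second juncture, /ʈ/ likewise becomes [ʂ] adjacent to /s/.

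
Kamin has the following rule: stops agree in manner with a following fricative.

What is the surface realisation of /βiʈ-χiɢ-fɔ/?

/ʈ/ is a voiceless retroflex stop. The following trigger /χ/ is a fricative, so /ʈ/ must become a fricative as well.
A voiceless retroflex fricative is [ʂ], so the surface segment is [ʂ].
The same rule applies at the second boundary: /ɢ/ → [ʁ] next to /f/.

[βiʂχiʁfɔ]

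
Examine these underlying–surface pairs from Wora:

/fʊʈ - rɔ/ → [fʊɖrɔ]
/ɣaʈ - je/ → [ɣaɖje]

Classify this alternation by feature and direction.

regressive voicing assimilation

Comparing underlying and surface forms, /ʈ/ → [ɖ] is the alternation; the neighbouring /r/ is constant.
/ʈ/ is voiceless while /r/ is voiced; the output [ɖ] is voiced, matching the trigger — so the feature that spreads is voicing.
Place and manner are unchanged, so the assimilation is partial, not total.
The other alternating form patterns the same way: /ʈ/ → [ɖ] before /j/ (voiceless → voiced, matching voiced) — only voicing changes, and always toward the following segment.
The trigger is the following segment, so the direction is regressive (anticipatory).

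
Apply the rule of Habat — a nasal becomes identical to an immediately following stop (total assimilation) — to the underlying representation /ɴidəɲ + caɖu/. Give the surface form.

[ɴidəccaɖu]

/ɲ/ is the segment targeted by the rule; it sits immediately before /c/, so it assimilates completely and surfaces as [c].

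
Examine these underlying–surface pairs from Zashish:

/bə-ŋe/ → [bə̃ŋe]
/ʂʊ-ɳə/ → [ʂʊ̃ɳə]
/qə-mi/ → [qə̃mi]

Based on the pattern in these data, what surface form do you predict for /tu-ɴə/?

The data show regressive nasality assimilation (vowel nasalisation): /ə/ → [ə̃] before /ŋ/; /ʊ/ → [ʊ̃] before /ɳ/; /ə/ → [ə̃] before /m/ — a vowel is nasalised by an immediately following nasal consonant.
The vowel /u/ is adjacent to the following nasal /ɴ/, so it acquires [+nasal] and surfaces as [ũ].

[tũɴə]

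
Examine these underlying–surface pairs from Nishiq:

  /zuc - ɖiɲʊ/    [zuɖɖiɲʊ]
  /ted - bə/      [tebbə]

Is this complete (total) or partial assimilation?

total assimilation

The segment that alternates is /c/, which surfaces as [ɖ] when adjacent to /ɖ/.
The output [ɖ] is identical to the trigger /ɖ/ — every feature (place, manner, voicing) has been copied — so this is total assimilation.
The remaining alternation confirms this: /d/ → [b] before /b/ — in each case the output is a copy of the following consonant.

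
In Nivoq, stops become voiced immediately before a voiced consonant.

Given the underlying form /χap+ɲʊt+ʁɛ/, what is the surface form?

[χabɲʊdʁɛ]

/p/ is a voiceless bilabial stop. The following trigger /ɲ/ is voiced, so /p/ must become voiced as well.
Changing only its voicing to voiced gives [b] — the voiced bilabial stop.
At the second juncture, /t/ likewise becomes [d] adjacent to /ʁ/.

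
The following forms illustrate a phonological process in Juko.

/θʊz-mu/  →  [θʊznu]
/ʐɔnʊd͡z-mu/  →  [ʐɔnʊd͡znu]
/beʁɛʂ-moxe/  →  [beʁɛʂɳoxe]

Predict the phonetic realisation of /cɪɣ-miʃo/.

The data show progressive place assimilation: /m/ → [n] after /z/; /m/ → [n] after /d͡z/; /m/ → [ɳ] after /ʂ/. In each pair only place changes, matching the preceding consonant, while manner and voice stay constant.
/m/ is a voiced bilabial nasal. The preceding trigger /ɣ/ is velar, so /m/ must become velar as well.
Changing only its place to velar gives [ŋ] — the voiced velar nasal.

[cɪɣŋiʃo]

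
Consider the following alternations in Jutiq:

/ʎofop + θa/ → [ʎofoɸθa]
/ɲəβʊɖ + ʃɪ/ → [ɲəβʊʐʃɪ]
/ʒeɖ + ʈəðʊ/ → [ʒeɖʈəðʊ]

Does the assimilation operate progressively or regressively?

Comparing underlying and surface forms, /p/ → [ɸ] is the alternation; the neighbouring /θ/ is constant.
The change stop → fricative matches the manner of the following /θ/, identifying this as manner assimilation.
Checking the remaining alternation: /ɖ/ → [ʐ] before /ʃ/ (stop → fricative, matching a fricative) — only manner changes, and always toward the following segment.
No alternation appears in [ʒeɖʈəðʊ]: there the adjacent consonants already agree in manner (/ɖ/ and /ʈ/ are both stops), so this form is consistent with the same rule.
Since the segment that changes precedes the conditioning segment, the assimilation is regressive.

regressive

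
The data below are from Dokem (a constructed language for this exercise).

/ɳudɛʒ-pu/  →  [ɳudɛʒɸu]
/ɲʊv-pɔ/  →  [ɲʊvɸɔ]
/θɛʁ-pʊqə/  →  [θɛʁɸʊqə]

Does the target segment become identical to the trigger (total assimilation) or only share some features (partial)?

Underlying /p/ is realised as [ɸ] next to /ʒ/; /ʒ/ itself does not change.
/p/ is a stop while /ʒ/ is a fricative; the output [ɸ] is a fricative, matching the trigger — so the feature that spreads is manner.
Place and voice are unchanged, so the assimilation is partial, not total.
The same holds elsewhere in the data: /p/ → [ɸ] after /v/ (stop → fricative, matching a fricative); /p/ → [ɸ] after /ʁ/ (stop → fricative, matching a fricative) — only manner changes, and always toward the preceding segment.

partial assimilation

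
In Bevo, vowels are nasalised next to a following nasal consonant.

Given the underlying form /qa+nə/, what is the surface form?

/a/ sits next to the nasal /n/ and is therefore nasalised to [ã].

[qãnə]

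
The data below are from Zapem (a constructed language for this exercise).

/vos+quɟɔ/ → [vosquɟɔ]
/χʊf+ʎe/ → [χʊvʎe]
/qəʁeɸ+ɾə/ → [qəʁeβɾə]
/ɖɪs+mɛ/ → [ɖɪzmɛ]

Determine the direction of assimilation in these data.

Comparing underlying and surface forms, /f/ → [v] is the alternation; the neighbouring /ʎ/ is constant.
/f/ is voiceless while /ʎ/ is voiced; the output [v] is voiced, matching the trigger — so the feature that spreads is voicing.
The same holds elsewhere in the data: /ɸ/ → [β] before /ɾ/ (voiceless → voiced, matching voiced); /s/ → [z] before /m/ (voiceless → voiced, matching voiced) — only voicing changes, and always toward the following segment.
No alternation appears in [vosquɟɔ]: there the adjacent consonants already agree in voicing (/s/ and /q/ are both voiceless), so this form is consistent with the same rule.
The trigger is the following segment, so the direction is regressive (anticipatory).

regressive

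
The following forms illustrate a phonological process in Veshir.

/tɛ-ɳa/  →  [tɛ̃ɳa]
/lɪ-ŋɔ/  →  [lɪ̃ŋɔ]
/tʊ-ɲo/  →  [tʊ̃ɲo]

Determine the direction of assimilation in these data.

The vowel /ɛ/ surfaces as nasalised [ɛ̃] next to the following nasal /ɳ/ — it has acquired the [+nasal] feature of its neighbour.
The other forms show the same pattern: /ɪ/ → [ɪ̃] before /ŋ/; /ʊ/ → [ʊ̃] before /ɲ/ — each time a vowel is nasalised next to a following nasal.
Because the conditioning nasal is to the right of the vowel that changes, the process is regressive (anticipatory).

regressive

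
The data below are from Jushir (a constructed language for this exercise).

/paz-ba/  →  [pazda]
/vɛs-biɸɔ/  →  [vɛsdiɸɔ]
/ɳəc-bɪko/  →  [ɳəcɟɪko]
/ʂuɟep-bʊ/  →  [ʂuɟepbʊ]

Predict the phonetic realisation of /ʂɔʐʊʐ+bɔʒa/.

[ʂɔʐʊʐɖɔʒa]

The data show progressive place assimilation: /b/ → [d] after /z/; /b/ → [d] after /s/; /b/ → [ɟ] after /c/. In each pair only place changes, matching the preceding consonant, while manner and voice stay constant.
Nothing changes in [ʂuɟepbʊ]: there the adjacent consonants already agree in place (/b/ and /p/ are both bilabial), so this form is consistent with the same rule.
/b/ is a voiced bilabial stop. The preceding trigger /ʐ/ is retroflex, so /b/ must become retroflex as well.
Changing only its place to retroflex gives [ɖ] — the voiced retroflex stop.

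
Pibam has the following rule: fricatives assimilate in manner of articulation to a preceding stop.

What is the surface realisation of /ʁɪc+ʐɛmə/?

[ʁɪcɖɛmə]

The rule targets /ʐ/ (voiced retroflex fricative), which sits after the trigger /c/ (stop).
Changing only its manner to stop gives [ɖ] — the voiced retroflex stop.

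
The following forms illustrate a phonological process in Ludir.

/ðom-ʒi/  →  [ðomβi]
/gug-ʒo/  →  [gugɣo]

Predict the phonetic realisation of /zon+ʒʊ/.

The data show progressive place assimilation: /ʒ/ → [β] after /m/; /ʒ/ → [ɣ] after /g/. In each pair only place changes, matching the preceding consonant, while manner and voice stay constant.
/ʒ/ is a voiced postalveolar fricative. The preceding trigger /n/ is alveolar, so /ʒ/ must become alveolar as well.
Changing only its place to alveolar gives [z] — the voiced alveolar fricative.

[zonzʊ]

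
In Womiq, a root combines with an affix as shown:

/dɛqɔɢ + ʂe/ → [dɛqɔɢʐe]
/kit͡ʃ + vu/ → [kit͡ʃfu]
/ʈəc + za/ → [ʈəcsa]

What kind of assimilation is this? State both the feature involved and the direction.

Comparing underlying and surface forms, /ʂ/ → [ʐ] is the alternation; the neighbouring /ɢ/ is constant.
/ʂ/ is voiceless while /ɢ/ is voiced; the output [ʐ] is voiced, matching the trigger — so the feature that spreads is voicing.
Place and manner are unchanged, so the assimilation is partial, not total.
Checking the remaining alternations: /v/ → [f] after /t͡ʃ/ (voiced → voiceless, matching voiceless); /z/ → [s] after /c/ (voiced → voiceless, matching voiceless) — only voicing changes, and always toward the preceding segment.
The trigger is the preceding segment, so the direction is progressive (perseverative).

progressive voicing assimilation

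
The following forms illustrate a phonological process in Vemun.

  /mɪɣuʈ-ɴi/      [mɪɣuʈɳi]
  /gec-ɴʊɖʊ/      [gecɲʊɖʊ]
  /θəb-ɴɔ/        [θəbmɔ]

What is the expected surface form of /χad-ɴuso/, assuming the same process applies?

The data show progressive place assimilation: /ɴ/ → [ɳ] after /ʈ/; /ɴ/ → [ɲ] after /c/; /ɴ/ → [m] after /b/. In each pair only place changes, matching the preceding consonant, while manner and voice stay constant.
The rule targets /ɴ/ (voiced uvular nasal), which sits after the trigger /d/ (alveolar).
The voiced alveolar nasal is [n], so /ɴ/ → [n].

[χadnuso]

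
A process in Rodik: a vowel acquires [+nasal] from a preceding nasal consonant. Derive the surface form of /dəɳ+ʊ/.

The vowel /ʊ/ is adjacent to the preceding nasal /ɳ/, so it acquires [+nasal] and surfaces as [ʊ̃].

[dəɳʊ̃]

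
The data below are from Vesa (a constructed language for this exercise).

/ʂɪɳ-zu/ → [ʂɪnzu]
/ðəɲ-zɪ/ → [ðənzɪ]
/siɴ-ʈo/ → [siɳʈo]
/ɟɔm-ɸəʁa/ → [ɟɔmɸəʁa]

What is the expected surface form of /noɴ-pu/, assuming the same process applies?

[nompu]

The data show regressive place assimilation: /ɳ/ → [n] before /z/; /ɲ/ → [n] before /z/; /ɴ/ → [ɳ] before /ʈ/. In each pair only place changes, matching the following consonant, while manner and voice stay constant.
Nothing changes in [ɟɔmɸəʁa]: there the adjacent consonants already agree in place (/m/ and /ɸ/ are both bilabial), so this form is consistent with the same rule.
/ɴ/ is a voiced uvular nasal. The following trigger /p/ is bilabial, so /ɴ/ must become bilabial as well.
The voiced bilabial nasal is [m], so /ɴ/ → [m].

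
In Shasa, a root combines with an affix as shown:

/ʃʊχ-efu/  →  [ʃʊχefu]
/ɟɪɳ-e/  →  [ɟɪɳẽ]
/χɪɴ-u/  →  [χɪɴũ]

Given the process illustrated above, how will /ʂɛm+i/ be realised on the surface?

[ʂɛmĩ]

The data show progressive nasality assimilation (vowel nasalisation): /e/ → [ẽ] after /ɳ/; /u/ → [ũ] after /ɴ/ — a vowel is nasalised by an immediately preceding nasal consonant.
No change occurs in [ʃʊχefu] because the vowel at the boundary is adjacent to an oral consonant, not a nasal (/e/ next to /χ/).
The vowel /i/ is adjacent to the preceding nasal /m/, so it acquires [+nasal] and surfaces as [ĩ].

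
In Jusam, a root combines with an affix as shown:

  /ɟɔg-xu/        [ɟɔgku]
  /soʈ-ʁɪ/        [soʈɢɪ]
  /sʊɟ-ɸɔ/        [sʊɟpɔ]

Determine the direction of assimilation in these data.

progressive

The segment that alternates is /x/, which surfaces as [k] when adjacent to /g/.
The change fricative → stop matches the manner of the preceding /g/, identifying this as manner assimilation.
The same holds elsewhere in the data: /ʁ/ → [ɢ] after /ʈ/ (fricative → stop, matching a stop); /ɸ/ → [p] after /ɟ/ (fricative → stop, matching a stop) — only manner changes, and always toward the preceding segment.
The trigger is the preceding segment, so the direction is progressive (perseverative).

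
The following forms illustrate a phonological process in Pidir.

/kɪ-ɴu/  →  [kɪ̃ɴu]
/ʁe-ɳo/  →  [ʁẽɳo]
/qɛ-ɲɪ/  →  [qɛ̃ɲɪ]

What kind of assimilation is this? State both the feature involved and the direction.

The vowel /ɪ/ surfaces as nasalised [ɪ̃] next to the following nasal /ɴ/ — it has acquired the [+nasal] feature of its neighbour.
Likewise in the remaining data: /e/ → [ẽ] before /ɳ/; /ɛ/ → [ɛ̃] before /ɲ/ — each time a vowel is nasalised next to a following nasal.
Because the conditioning nasal is to the right of the vowel that changes, the process is regressive (anticipatory).

regressive nasality assimilation (vowel nasalisation)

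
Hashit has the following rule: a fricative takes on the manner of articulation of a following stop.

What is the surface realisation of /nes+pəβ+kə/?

The rule targets /s/ (voiceless alveolar fricative), which sits before the trigger /p/ (stop).
Changing only its manner to stop gives [t] — the voiceless alveolar stop.
The same rule applies at the second boundary: /β/ → [b] next to /k/.

[netpəbkə]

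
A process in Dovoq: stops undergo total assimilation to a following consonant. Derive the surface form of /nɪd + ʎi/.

/d/ is the segment targeted by the rule; it sits immediately before /ʎ/, so it assimilates completely and surfaces as [ʎ].

[nɪʎʎi]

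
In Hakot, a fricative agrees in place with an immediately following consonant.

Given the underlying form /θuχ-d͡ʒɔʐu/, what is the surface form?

[θuʃd͡ʒɔʐu]

/χ/ is a voiceless uvular fricative. The following trigger /d͡ʒ/ is postalveolar, so /χ/ must become postalveolar as well.
The voiceless postalveolar fricative is [ʃ], so /χ/ → [ʃ].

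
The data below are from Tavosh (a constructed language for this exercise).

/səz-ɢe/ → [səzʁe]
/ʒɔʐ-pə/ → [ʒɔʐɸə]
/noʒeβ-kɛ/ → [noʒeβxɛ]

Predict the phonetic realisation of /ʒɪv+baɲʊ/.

[ʒɪvβaɲʊ]

The data show progressive manner assimilation: /ɢ/ → [ʁ] after /z/; /p/ → [ɸ] after /ʐ/; /k/ → [x] after /β/. In each pair only manner changes, matching the preceding consonant, while place and voice stay constant.
The rule targets /b/ (voiced bilabial stop), which sits after the trigger /v/ (fricative).
Changing only its manner to fricative gives [β] — the voiced bilabial fricative.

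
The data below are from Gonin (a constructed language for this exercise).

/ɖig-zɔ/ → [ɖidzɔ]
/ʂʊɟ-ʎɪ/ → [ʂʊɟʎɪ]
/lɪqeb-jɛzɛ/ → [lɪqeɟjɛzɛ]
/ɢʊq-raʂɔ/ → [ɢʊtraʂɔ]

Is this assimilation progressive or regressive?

Underlying /g/ is realised as [d] next to /z/; /z/ itself does not change.
/g/ is velar while /z/ is alveolar; the output [d] is alveolar, matching the trigger — so the feature that spreads is place.
The same holds elsewhere in the data: /b/ → [ɟ] before /j/ (bilabial → palatal, matching palatal); /q/ → [t] before /r/ (uvular → alveolar, matching alveolar) — only place changes, and always toward the following segment.
Nothing changes in [ʂʊɟʎɪ]: there the adjacent consonants already agree in place (/ɟ/ and /ʎ/ are both palatal), so this form is consistent with the same rule.
Since the segment that changes precedes the conditioning segment, the assimilation is regressive.

regressive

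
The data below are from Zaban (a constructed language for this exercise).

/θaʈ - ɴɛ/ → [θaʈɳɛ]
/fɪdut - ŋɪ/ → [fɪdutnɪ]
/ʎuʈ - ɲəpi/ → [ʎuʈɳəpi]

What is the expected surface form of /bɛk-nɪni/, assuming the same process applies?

[bɛkŋɪni]

The data show progressive place assimilation: /ɴ/ → [ɳ] after /ʈ/; /ŋ/ → [n] after /t/; /ɲ/ → [ɳ] after /ʈ/. In each pair only place changes, matching the preceding consonant, while manner and voice stay constant.
/n/ is a voiced alveolar nasal. The preceding trigger /k/ is velar, so /n/ must become velar as well.
Changing only its place to velar gives [ŋ] — the voiced velar nasal.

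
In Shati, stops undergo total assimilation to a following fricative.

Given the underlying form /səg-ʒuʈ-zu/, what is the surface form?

/g/ is the segment targeted by the rule; it sits immediately before /ʒ/, so it assimilates completely and surfaces as [ʒ].
The same rule applies at the second boundary: /ʈ/ → [z] next to /z/.

[səʒʒuzzu]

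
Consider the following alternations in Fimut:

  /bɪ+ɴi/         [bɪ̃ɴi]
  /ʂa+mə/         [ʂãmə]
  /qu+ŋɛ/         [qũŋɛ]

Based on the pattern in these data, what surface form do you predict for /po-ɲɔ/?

The data show regressive nasality assimilation (vowel nasalisation): /ɪ/ → [ɪ̃] before /ɴ/; /a/ → [ã] before /m/; /u/ → [ũ] before /ŋ/ — a vowel is nasalised by an immediately following nasal consonant.
The vowel /o/ is adjacent to the following nasal /ɲ/, so it acquires [+nasal] and surfaces as [õ].

[põɲɔ]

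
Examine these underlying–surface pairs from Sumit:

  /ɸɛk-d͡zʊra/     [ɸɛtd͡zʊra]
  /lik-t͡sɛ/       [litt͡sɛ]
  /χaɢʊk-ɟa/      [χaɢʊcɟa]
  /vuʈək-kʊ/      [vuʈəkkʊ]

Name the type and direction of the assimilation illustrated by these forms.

regressive place assimilation

Comparing underlying and surface forms, /k/ → [t] is the alternation; the neighbouring /d͡z/ is constant.
The change velar → alveolar matches the place of the following /d͡z/, identifying this as place assimilation.
Manner and voice are unchanged, so the assimilation is partial, not total.
The other alternating forms pattern the same way: /k/ → [t] before /t͡s/ (velar → alveolar, matching alveolar); /k/ → [c] before /ɟ/ (velar → palatal, matching palatal) — only place changes, and always toward the following segment.
Nothing changes in [vuʈəkkʊ]: there the adjacent consonants already agree in place (/k/ and /k/ are both velar), so this form is consistent with the same rule.
Since the segment that changes precedes the conditioning segment, the assimilation is regressive.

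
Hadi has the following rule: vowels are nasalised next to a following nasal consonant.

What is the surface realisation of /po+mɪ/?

[põmɪ]

The vowel /o/ is adjacent to the following nasal /m/, so it acquires [+nasal] and surfaces as [õ].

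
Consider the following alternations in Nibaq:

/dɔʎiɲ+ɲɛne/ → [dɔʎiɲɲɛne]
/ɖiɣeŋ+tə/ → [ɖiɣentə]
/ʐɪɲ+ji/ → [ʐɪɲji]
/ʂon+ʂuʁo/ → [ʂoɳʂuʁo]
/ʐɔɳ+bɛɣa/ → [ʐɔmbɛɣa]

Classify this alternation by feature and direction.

Comparing underlying and surface forms, /ŋ/ → [n] is the alternation; the neighbouring /t/ is constant.
The change velar → alveolar matches the place of the following /t/, identifying this as place assimilation.
Manner and voice are unchanged, so the assimilation is partial, not total.
The other alternating forms pattern the same way: /n/ → [ɳ] before /ʂ/ (alveolar → retroflex, matching retroflex); /ɳ/ → [m] before /b/ (retroflex → bilabial, matching bilabial) — only place changes, and always toward the following segment.
Nothing changes in [dɔʎiɲɲɛne], [ʐɪɲji]: there the adjacent consonants already agree in place (/ɲ/ and /ɲ/ are both palatal; /ɲ/ and /j/ are both palatal), so these forms are consistent with the same rule.
The trigger is the following segment, so the direction is regressive (anticipatory).

regressive place assimilation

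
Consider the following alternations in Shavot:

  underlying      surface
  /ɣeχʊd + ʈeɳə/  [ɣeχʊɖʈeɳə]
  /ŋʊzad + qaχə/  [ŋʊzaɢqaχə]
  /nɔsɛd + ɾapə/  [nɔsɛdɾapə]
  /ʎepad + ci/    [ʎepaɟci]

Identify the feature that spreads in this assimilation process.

place

Underlying /d/ is realised as [ɖ] next to /ʈ/; /ʈ/ itself does not change.
/d/ is alveolar while /ʈ/ is retroflex; the output [ɖ] is retroflex, matching the trigger — so the feature that spreads is place.
The same holds elsewhere in the data: /d/ → [ɢ] before /q/ (alveolar → uvular, matching uvular); /d/ → [ɟ] before /c/ (alveolar → palatal, matching palatal) — only place changes, and always toward the following segment.
Nothing changes in [nɔsɛdɾapə]: there the adjacent consonants already agree in place (/d/ and /ɾ/ are both alveolar), so this form is consistent with the same rule.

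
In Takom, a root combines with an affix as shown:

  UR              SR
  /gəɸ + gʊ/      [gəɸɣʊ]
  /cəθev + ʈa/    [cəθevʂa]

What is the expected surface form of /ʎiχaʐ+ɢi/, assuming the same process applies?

[ʎiχaʐʁi]

The data show progressive manner assimilation: /g/ → [ɣ] after /ɸ/; /ʈ/ → [ʂ] after /v/. In each pair only manner changes, matching the preceding consonant, while place and voice stay constant.
/ɢ/ is a voiced uvular stop. The preceding trigger /ʐ/ is a fricative, so /ɢ/ must become a fricative as well.
Changing only its manner to fricative gives [ʁ] — the voiced uvular fricative.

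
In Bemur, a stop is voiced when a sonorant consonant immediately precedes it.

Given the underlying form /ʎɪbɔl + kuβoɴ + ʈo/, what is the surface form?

The rule targets /k/ (voiceless velar stop), which sits after the trigger /l/ (voiced).
A voiced velar stop is [g], so the surface segment is [g].
The same rule applies at the second boundary: /ʈ/ → [ɖ] next to /ɴ/.

[ʎɪbɔlguβoɴɖo]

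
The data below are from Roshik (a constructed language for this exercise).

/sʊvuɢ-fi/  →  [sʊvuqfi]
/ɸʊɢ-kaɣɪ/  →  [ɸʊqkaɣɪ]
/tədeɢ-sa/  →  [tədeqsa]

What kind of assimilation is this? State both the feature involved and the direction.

Comparing underlying and surface forms, /ɢ/ → [q] is the alternation; the neighbouring /f/ is constant.
/ɢ/ is voiced while /f/ is voiceless; the output [q] is voiceless, matching the trigger — so the feature that spreads is voicing.
Place and manner are unchanged, so the assimilation is partial, not total.
The same holds elsewhere in the data: /ɢ/ → [q] before /k/ (voiced → voiceless, matching voiceless); /ɢ/ → [q] before /s/ (voiced → voiceless, matching voiceless) — only voicing changes, and always toward the following segment.
Since the segment that changes precedes the conditioning segment, the assimilation is regressive.

regressive voicing assimilation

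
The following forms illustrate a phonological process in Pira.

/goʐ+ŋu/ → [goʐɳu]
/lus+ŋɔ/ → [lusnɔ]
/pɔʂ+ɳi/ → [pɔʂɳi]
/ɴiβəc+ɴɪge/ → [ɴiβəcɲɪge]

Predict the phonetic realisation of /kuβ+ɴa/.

The data show progressive place assimilation: /ŋ/ → [ɳ] after /ʐ/; /ŋ/ → [n] after /s/; /ɴ/ → [ɲ] after /c/. In each pair only place changes, matching the preceding consonant, while manner and voice stay constant.
No alternation appears in [pɔʂɳi]: there the adjacent consonants already agree in place (/ɳ/ and /ʂ/ are both retroflex), so this form is consistent with the same rule.
/ɴ/ is a voiced uvular nasal. The preceding trigger /β/ is bilabial, so /ɴ/ must become bilabial as well.
Changing only its place to bilabial gives [m] — the voiced bilabial nasal.

[kuβma]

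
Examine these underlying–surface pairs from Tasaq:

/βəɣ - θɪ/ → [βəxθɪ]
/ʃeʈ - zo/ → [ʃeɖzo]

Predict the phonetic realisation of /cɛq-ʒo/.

[cɛɢʒo]

The data show regressive voicing assimilation: /ɣ/ → [x] before /θ/; /ʈ/ → [ɖ] before /z/. In each pair only voicing changes, matching the following consonant, while place and manner stay constant.
The rule targets /q/ (voiceless uvular stop), which sits before the trigger /ʒ/ (voiced).
The voiced uvular stop is [ɢ], so /q/ → [ɢ].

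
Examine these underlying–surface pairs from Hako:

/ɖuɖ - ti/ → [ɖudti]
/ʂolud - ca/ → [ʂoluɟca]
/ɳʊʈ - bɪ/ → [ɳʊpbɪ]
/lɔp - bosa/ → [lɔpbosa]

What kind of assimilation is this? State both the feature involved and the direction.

regressive place assimilation

Underlying /ɖ/ is realised as [d] next to /t/; /t/ itself does not change.
/ɖ/ is retroflex while /t/ is alveolar; the output [d] is alveolar, matching the trigger — so the feature that spreads is place.
Manner and voice are unchanged, so the assimilation is partial, not total.
Checking the remaining alternations: /d/ → [ɟ] before /c/ (alveolar → palatal, matching palatal); /ʈ/ → [p] before /b/ (retroflex → bilabial, matching bilabial) — only place changes, and always toward the following segment.
Nothing changes in [lɔpbosa]: there the adjacent consonants already agree in place (/p/ and /b/ are both bilabial), so this form is consistent with the same rule.
The trigger is the following segment, so the direction is regressive (anticipatory).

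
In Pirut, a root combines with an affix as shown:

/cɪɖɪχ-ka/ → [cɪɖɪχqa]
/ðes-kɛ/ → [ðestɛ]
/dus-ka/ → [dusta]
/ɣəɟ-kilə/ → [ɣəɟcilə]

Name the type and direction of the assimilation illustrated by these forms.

progressive place assimilation

Underlying /k/ is realised as [q] next to /χ/; /χ/ itself does not change.
/k/ is velar while /χ/ is uvular; the output [q] is uvular, matching the trigger — so the feature that spreads is place.
Manner and voice are unchanged, so the assimilation is partial, not total.
The other alternating forms pattern the same way: /k/ → [t] after /s/ (velar → alveolar, matching alveolar); /k/ → [c] after /ɟ/ (velar → palatal, matching palatal) — only place changes, and always toward the preceding segment.
Since the segment that changes follows the conditioning segment, the assimilation is progressive.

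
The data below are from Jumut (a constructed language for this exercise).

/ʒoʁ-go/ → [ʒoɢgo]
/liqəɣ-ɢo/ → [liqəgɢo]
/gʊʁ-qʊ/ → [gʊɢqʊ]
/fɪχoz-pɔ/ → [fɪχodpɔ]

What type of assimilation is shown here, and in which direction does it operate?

regressive manner assimilation

Comparing underlying and surface forms, /ʁ/ → [ɢ] is the alternation; the neighbouring /g/ is constant.
/ʁ/ is a fricative while /g/ is a stop; the output [ɢ] is a stop, matching the trigger — so the feature that spreads is manner.
Place and voice are unchanged, so the assimilation is partial, not total.
The same holds elsewhere in the data: /ɣ/ → [g] before /ɢ/ (fricative → stop, matching a stop); /ʁ/ → [ɢ] before /q/ (fricative → stop, matching a stop); /z/ → [d] before /p/ (fricative → stop, matching a stop) — only manner changes, and always toward the following segment.
Since the segment that changes precedes the conditioning segment, the assimilation is regressive.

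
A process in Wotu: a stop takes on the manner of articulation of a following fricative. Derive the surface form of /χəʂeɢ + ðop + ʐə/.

[χəʂeʁðoɸʐə]

/ɢ/ is a voiced uvular stop. The following trigger /ð/ is a fricative, so /ɢ/ must become a fricative as well.
A voiced uvular fricative is [ʁ], so the surface segment is [ʁ].
The same rule applies at the second boundary: /p/ → [ɸ] next to /ʐ/.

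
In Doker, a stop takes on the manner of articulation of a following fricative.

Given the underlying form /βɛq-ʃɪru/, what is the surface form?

The rule targets /q/ (voiceless uvular stop), which sits before the trigger /ʃ/ (fricative).
A voiceless uvular fricative is [χ], so the surface segment is [χ].

[βɛχʃɪru]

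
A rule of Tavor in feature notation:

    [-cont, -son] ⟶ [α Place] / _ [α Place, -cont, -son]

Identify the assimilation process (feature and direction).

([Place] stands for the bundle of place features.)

regressive place assimilation

The rule copies the place features (abbreviated [Place]) from the environment onto the target, so the assimilating feature is place.
Since the environment is written after the underscore, the trigger follows the target; the direction is regressive.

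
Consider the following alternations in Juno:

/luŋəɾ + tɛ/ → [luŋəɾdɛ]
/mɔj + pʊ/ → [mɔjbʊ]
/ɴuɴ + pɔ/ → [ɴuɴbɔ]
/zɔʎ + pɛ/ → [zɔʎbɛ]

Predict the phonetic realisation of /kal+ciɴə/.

[kalɟiɴə]

The data show progressive voicing assimilation: /t/ → [d] after /ɾ/; /p/ → [b] after /j/; /p/ → [b] after /ɴ/; /p/ → [b] after /ʎ/. In each pair only voicing changes, matching the preceding consonant, while place and manner stay constant.
The rule targets /c/ (voiceless palatal stop), which sits after the trigger /l/ (voiced).
The voiced palatal stop is [ɟ], so /c/ → [ɟ].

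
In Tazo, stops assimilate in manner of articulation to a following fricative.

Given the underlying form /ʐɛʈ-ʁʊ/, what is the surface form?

The rule targets /ʈ/ (voiceless retroflex stop), which sits before the trigger /ʁ/ (fricative).
Changing only its manner to fricative gives [ʂ] — the voiceless retroflex fricative.

[ʐɛʂʁʊ]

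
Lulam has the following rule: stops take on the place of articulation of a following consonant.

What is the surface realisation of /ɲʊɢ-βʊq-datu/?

The rule targets /ɢ/ (voiced uvular stop), which sits before the trigger /β/ (bilabial).
A voiced bilabial stop is [b], so the surface segment is [b].
The same rule applies at the second boundary: /q/ → [t] next to /d/.

[ɲʊbβʊtdatu]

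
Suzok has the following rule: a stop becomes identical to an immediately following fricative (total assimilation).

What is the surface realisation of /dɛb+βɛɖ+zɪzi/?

[dɛββɛzzɪzi]

/b/ is the segment targeted by the rule; it sits immediately before /β/, so it assimilates completely and surfaces as [β].
At the second juncture, /ɖ/ likewise becomes [z] adjacent to /z/.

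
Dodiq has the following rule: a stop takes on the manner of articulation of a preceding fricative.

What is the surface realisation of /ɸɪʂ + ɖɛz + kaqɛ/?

/ɖ/ is a voiced retroflex stop. The preceding trigger /ʂ/ is a fricative, so /ɖ/ must become a fricative as well.
A voiced retroflex fricative is [ʐ], so the surface segment is [ʐ].
At the second juncture, /k/ likewise becomes [x] adjacent to /z/.

[ɸɪʂʐɛzxaqɛ]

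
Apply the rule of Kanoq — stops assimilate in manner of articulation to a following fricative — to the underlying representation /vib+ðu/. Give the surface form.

[viβðu]

The rule targets /b/ (voiced bilabial stop), which sits before the trigger /ð/ (fricative).
The voiced bilabial fricative is [β], so /b/ → [β].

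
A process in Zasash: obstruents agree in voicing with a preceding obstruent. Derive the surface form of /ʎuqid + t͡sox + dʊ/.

[ʎuqidd͡zoxtʊ]

The rule targets /t͡s/ (voiceless alveolar affricate), which sits after the trigger /d/ (voiced).
Changing only its voicing to voiced gives [d͡z] — the voiced alveolar affricate.
The same rule applies at the second boundary: /d/ → [t] next to /x/.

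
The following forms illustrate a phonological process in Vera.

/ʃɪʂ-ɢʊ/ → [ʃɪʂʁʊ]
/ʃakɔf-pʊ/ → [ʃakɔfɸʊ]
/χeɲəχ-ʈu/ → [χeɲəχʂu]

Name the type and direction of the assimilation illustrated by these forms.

The segment that alternates is /ɢ/, which surfaces as [ʁ] when adjacent to /ʂ/.
The change stop → fricative matches the manner of the preceding /ʂ/, identifying this as manner assimilation.
Place and voice are unchanged, so the assimilation is partial, not total.
Checking the remaining alternations: /p/ → [ɸ] after /f/ (stop → fricative, matching a fricative); /ʈ/ → [ʂ] after /χ/ (stop → fricative, matching a fricative) — only manner changes, and always toward the preceding segment.
The trigger is the preceding segment, so the direction is progressive (perseverative).

progressive manner assimilation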